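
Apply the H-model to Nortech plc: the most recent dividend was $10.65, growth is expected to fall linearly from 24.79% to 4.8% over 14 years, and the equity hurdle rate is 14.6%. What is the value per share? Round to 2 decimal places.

H-model: P₀ = D₀[(1+g_L) + H(g_S−g_L)]/(r−g_L), with H = 14/2 = 7.
P₀ = 10.65 × [(1+0.048) + 7×(0.2479−0.048)] / (0.146−0.048)
   = 10.65 × 2.4473 / 0.098 = 265.9566

$265.96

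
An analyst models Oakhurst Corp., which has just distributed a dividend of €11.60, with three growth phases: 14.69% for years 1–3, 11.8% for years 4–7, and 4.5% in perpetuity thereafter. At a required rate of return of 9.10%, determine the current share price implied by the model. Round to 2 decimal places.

Three-stage DDM. Project D₁…D_7; terminal Gordon value at t=7 with g = 0.045; discount at r = 0.091.
D_1 = 13.3040
D_2 = 15.2584
D_3 = 17.4999
D_4 = 19.5648
D_5 = 21.8735
D_6 = 24.4546
D_7 = 27.3402
TV_7 = 28.5705/(0.091−0.045) = 621.0983
P₀ = Σ Dₜ/(1+r)ᵗ + TV_7/(1+r)^7 = 433.4001

€433.40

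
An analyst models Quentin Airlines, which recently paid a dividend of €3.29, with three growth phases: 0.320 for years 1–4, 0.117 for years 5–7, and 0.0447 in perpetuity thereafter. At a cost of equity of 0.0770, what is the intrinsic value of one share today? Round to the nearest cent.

€314.30

Three-stage DDM. Project D₁…D_7; terminal Gordon value at t=7 with g = 0.0447; discount at r = 0.077.
D_1 = 4.3428
D_2 = 5.7325
D_3 = 7.5669
D_4 = 9.9883
D_5 = 11.1569
D_6 = 12.4623
D_7 = 13.9204
TV_7 = 14.5426/(0.077−0.0447) = 450.2360
P₀ = Σ Dₜ/(1+r)ᵗ + TV_7/(1+r)^7 = 314.2965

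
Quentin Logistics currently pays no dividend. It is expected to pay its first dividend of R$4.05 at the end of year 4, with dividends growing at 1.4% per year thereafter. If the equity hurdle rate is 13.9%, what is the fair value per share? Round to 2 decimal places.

R$21.93

Deferred-dividend DDM. At t=3 the remaining stream is a growing perpetuity with first payment D_4 = 4.05.
V_3 = D_4/(r−g) = 4.05/(0.139−0.014) = 32.4000
P₀ = V_3/(1+r)^3 = 32.4000/(1+0.139)^3 = 21.9267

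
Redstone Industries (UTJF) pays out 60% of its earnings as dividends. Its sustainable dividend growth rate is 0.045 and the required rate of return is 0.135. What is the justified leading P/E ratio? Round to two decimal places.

Justified leading P/E = b/(r−g) = 0.60/(0.135−0.045) = 6.6667

6.67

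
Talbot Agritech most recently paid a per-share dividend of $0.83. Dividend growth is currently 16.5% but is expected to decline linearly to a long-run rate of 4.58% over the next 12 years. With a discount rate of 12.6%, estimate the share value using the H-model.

$18.22

H-model: P₀ = D₀[(1+g_L) + H(g_S−g_L)]/(r−g_L), with H = 12/2 = 6.
P₀ = 0.83 × [(1+0.0458) + 6×(0.165−0.0458)] / (0.126−0.0458)
   = 0.83 × 1.7610 / 0.0802 = 18.2248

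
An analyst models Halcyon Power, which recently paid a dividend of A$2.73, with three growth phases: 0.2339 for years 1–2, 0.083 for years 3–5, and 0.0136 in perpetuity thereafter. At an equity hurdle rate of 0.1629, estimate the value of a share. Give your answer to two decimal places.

A$30.83

Three-stage DDM. Project D₁…D_5; terminal Gordon value at t=5 with g = 0.0136; discount at r = 0.1629.
D_1 = 3.3685
D_2 = 4.1565
D_3 = 4.5014
D_4 = 4.8751
D_5 = 5.2797
TV_5 = 5.3515/(0.1629−0.0136) = 35.8439
P₀ = Σ Dₜ/(1+r)ᵗ + TV_5/(1+r)^5 = 30.8348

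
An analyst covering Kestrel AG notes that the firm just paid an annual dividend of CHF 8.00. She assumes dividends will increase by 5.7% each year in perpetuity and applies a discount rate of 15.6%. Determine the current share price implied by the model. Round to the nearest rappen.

CHF 85.41

Gordon growth model: P₀ = D₁/(r − g). D₁ = 8.00 × (1 + 0.057) = 8.4560.
P₀ = 8.4560 / (0.156 − 0.057) = 8.4560 / 0.099 = 85.4141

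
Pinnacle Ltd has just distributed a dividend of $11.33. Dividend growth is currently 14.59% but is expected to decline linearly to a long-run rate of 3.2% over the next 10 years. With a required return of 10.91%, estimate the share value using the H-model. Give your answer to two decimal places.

H-model: P₀ = D₀[(1+g_L) + H(g_S−g_L)]/(r−g_L), with H = 10/2 = 5.
P₀ = 11.33 × [(1+0.032) + 5×(0.1459−0.032)] / (0.1091−0.032)
   = 11.33 × 1.6015 / 0.0771 = 235.3436

$235.34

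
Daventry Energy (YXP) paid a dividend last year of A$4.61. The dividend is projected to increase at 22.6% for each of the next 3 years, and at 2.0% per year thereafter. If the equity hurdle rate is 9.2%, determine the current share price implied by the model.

A$109.93

Two-stage DDM. Project D₁…D_3 at 0.226, terminal growth 0.02, discount at r = 0.092.
D_1 = 5.6519
D_2 = 6.9292
D_3 = 8.4952
Terminal value at t=3: TV = D_4/(r−g) = 8.6651/(0.092−0.02) = 120.3483
P₀ = 5.6519/(1+0.092)^1 + 6.9292/(1+0.092)^2 + 8.4952/(1+0.092)^3 + 120.3483/(1+0.092)^3 = 109.9317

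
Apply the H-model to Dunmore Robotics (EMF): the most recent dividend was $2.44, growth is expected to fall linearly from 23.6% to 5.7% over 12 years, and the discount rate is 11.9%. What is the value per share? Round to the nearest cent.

H-model: P₀ = D₀[(1+g_L) + H(g_S−g_L)]/(r−g_L), with H = 12/2 = 6.
P₀ = 2.44 × [(1+0.057) + 6×(0.236−0.057)] / (0.119−0.057)
   = 2.44 × 2.1310 / 0.062 = 83.8652

$83.87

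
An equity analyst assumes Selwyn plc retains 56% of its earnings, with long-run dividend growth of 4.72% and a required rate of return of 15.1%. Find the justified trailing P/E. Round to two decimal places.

Payout ratio b = 1 − 0.56 = 0.44.
Justified trailing P/E = b(1+g)/(r−g) = 0.44×(1+0.0472)/(0.151−0.0472) = 4.4390

4.44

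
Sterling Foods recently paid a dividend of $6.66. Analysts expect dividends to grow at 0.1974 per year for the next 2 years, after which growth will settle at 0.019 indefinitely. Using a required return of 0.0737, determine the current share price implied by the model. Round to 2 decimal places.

$170.01

Two-stage DDM. Project D₁…D_2 at 0.1974, terminal growth 0.019, discount at r = 0.0737.
D_1 = 7.9747
D_2 = 9.5489
Terminal value at t=2: TV = D_3/(r−g) = 9.7303/(0.0737−0.019) = 177.8851
P₀ = 7.9747/(1+0.0737)^1 + 9.5489/(1+0.0737)^2 + 177.8851/(1+0.0737)^2 = 170.0130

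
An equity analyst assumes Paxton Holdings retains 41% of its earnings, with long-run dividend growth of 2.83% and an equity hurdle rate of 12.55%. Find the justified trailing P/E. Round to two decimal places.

6.24

Payout ratio b = 1 − 0.41 = 0.59.
Justified trailing P/E = b(1+g)/(r−g) = 0.59×(1+0.0283)/(0.1255−0.0283) = 6.2417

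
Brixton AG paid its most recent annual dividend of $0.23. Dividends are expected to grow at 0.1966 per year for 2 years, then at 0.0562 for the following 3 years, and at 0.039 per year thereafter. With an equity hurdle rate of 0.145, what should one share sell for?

Three-stage DDM. Project D₁…D_5; terminal Gordon value at t=5 with g = 0.039; discount at r = 0.145.
D_1 = 0.2752
D_2 = 0.3293
D_3 = 0.3478
D_4 = 0.3674
D_5 = 0.3880
TV_5 = 0.4032/(0.145−0.039) = 3.8034
P₀ = Σ Dₜ/(1+r)ᵗ + TV_5/(1+r)^5 = 3.0668

$3.07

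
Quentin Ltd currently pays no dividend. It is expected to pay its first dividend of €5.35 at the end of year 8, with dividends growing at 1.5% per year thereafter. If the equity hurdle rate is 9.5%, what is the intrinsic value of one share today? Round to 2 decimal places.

Deferred-dividend DDM. At t=7 the remaining stream is a growing perpetuity with first payment D_8 = 5.35.
V_7 = D_8/(r−g) = 5.35/(0.095−0.015) = 66.8750
P₀ = V_7/(1+r)^7 = 66.8750/(1+0.095)^7 = 35.4295

€35.43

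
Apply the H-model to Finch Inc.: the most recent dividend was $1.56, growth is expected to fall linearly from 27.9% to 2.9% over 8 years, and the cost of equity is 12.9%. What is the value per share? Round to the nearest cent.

H-model: P₀ = D₀[(1+g_L) + H(g_S−g_L)]/(r−g_L), with H = 8/2 = 4.
P₀ = 1.56 × [(1+0.029) + 4×(0.279−0.029)] / (0.129−0.029)
   = 1.56 × 2.0290 / 0.1 = 31.6524

$31.65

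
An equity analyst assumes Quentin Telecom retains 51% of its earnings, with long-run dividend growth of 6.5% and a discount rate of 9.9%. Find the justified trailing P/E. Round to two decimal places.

Payout ratio b = 1 − 0.51 = 0.49.
Justified trailing P/E = b(1+g)/(r−g) = 0.49×(1+0.065)/(0.099−0.065) = 15.3485

15.35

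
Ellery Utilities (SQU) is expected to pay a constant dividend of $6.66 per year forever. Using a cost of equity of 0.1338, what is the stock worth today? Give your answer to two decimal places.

Zero-growth DDM (perpetuity): P₀ = D/r = 6.66 / 0.1338 = 49.7758

$49.78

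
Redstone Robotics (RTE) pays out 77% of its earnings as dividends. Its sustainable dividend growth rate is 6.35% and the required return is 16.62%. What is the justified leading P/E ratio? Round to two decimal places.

7.50

Justified leading P/E = b/(r−g) = 0.77/(0.1662−0.0635) = 7.4976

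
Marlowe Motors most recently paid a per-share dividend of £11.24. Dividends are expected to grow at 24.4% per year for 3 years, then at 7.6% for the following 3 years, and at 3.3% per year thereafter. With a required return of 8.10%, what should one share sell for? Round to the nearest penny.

£459.42

Three-stage DDM. Project D₁…D_6; terminal Gordon value at t=6 with g = 0.033; discount at r = 0.081.
D_1 = 13.9826
D_2 = 17.3943
D_3 = 21.6385
D_4 = 23.2830
D_5 = 25.0526
D_6 = 26.9565
TV_6 = 27.8461/(0.081−0.033) = 580.1274
P₀ = Σ Dₜ/(1+r)ᵗ + TV_6/(1+r)^6 = 459.4193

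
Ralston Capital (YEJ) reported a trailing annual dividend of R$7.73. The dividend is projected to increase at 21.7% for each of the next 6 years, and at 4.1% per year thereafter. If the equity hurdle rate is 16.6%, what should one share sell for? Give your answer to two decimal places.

Two-stage DDM. Project D₁…D_6 at 0.217, terminal growth 0.041, discount at r = 0.166.
D_1 = 9.4074
D_2 = 11.4488
D_3 = 13.9332
D_4 = 16.9567
D_5 = 20.6363
D_6 = 25.1144
Terminal value at t=6: TV = D_7/(r−g) = 26.1441/(0.166−0.041) = 209.1528
P₀ = 9.4074/(1+0.166)^1 + 11.4488/(1+0.166)^2 + 13.9332/(1+0.166)^3 + 16.9567/(1+0.166)^4 + 20.6363/(1+0.166)^5 + 25.1144/(1+0.166)^6 + 209.1528/(1+0.166)^6 = 137.2496

R$137.25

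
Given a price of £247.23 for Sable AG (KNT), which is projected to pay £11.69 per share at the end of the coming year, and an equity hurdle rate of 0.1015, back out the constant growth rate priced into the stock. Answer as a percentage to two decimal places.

5.42%

From P₀ = D₁/(r − g), the implied growth is g = r − D₁/P₀.
g = 0.1015 − 11.69/247.23 = 0.1015 − 0.04728 = 0.05422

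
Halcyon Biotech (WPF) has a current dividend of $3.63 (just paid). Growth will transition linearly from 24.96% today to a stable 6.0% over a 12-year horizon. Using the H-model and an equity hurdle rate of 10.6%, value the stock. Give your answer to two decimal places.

H-model: P₀ = D₀[(1+g_L) + H(g_S−g_L)]/(r−g_L), with H = 12/2 = 6.
P₀ = 3.63 × [(1+0.06) + 6×(0.2496−0.06)] / (0.106−0.06)
   = 3.63 × 2.1976 / 0.046 = 173.4193

$173.42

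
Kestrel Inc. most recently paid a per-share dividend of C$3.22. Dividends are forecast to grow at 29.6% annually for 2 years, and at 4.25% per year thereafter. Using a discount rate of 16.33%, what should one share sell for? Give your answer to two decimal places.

Two-stage DDM. Project D₁…D_2 at 0.296, terminal growth 0.0425, discount at r = 0.1633.
D_1 = 4.1731
D_2 = 5.4084
Terminal value at t=2: TV = D_3/(r−g) = 5.6382/(0.1633−0.0425) = 46.6740
P₀ = 4.1731/(1+0.1633)^1 + 5.4084/(1+0.1633)^2 + 46.6740/(1+0.1633)^2 = 42.0737

C$42.07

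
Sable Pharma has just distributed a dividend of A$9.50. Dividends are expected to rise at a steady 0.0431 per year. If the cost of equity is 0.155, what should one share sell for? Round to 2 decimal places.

A$88.56

Gordon growth model: P₀ = D₁/(r − g). D₁ = 9.50 × (1 + 0.0431) = 9.9094.
P₀ = 9.9094 / (0.155 − 0.0431) = 9.9094 / 0.1119 = 88.5563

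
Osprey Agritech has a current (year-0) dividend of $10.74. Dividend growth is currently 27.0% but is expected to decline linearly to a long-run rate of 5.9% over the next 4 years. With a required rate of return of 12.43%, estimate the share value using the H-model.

H-model: P₀ = D₀[(1+g_L) + H(g_S−g_L)]/(r−g_L), with H = 4/2 = 2.
P₀ = 10.74 × [(1+0.059) + 2×(0.27−0.059)] / (0.1243−0.059)
   = 10.74 × 1.4810 / 0.0653 = 243.5825

$243.58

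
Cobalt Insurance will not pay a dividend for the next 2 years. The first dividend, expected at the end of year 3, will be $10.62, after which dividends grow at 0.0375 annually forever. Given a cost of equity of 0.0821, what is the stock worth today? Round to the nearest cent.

Deferred-dividend DDM. At t=2 the remaining stream is a growing perpetuity with first payment D_3 = 10.62.
V_2 = D_3/(r−g) = 10.62/(0.0821−0.0375) = 238.1166
P₀ = V_2/(1+r)^2 = 238.1166/(1+0.0821)^2 = 203.3550

$203.36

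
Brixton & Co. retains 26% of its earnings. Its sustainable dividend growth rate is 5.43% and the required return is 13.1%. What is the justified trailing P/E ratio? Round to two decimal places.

10.17

Payout ratio b = 1 − 0.26 = 0.74.
Justified trailing P/E = b(1+g)/(r−g) = 0.74×(1+0.0543)/(0.131−0.0543) = 10.1719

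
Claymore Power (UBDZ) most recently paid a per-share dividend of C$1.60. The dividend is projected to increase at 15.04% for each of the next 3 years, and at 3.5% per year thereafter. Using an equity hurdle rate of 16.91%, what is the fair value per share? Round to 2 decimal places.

C$16.41

Two-stage DDM. Project D₁…D_3 at 0.1504, terminal growth 0.035, discount at r = 0.1691.
D_1 = 1.8406
D_2 = 2.1175
D_3 = 2.4359
Terminal value at t=3: TV = D_4/(r−g) = 2.5212/(0.1691−0.035) = 18.8009
P₀ = 1.8406/(1+0.1691)^1 + 2.1175/(1+0.1691)^2 + 2.4359/(1+0.1691)^3 + 18.8009/(1+0.1691)^3 = 16.4139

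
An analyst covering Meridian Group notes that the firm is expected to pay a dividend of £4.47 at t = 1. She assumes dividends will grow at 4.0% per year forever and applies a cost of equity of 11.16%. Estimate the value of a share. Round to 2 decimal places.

£62.43

Gordon growth model: P₀ = D₁/(r − g), with D₁ = 4.47 given directly.
P₀ = 4.4700 / (0.1116 − 0.04) = 4.4700 / 0.0716 = 62.4302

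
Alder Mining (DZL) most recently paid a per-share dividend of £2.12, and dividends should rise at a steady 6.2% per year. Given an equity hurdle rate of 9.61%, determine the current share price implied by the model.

Gordon growth model: P₀ = D₁/(r − g). D₁ = 2.12 × (1 + 0.062) = 2.2514.
P₀ = 2.2514 / (0.0961 − 0.062) = 2.2514 / 0.0341 = 66.0246

£66.02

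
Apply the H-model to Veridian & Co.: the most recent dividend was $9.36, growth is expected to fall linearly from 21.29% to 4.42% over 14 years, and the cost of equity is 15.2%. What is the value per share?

$193.20

H-model: P₀ = D₀[(1+g_L) + H(g_S−g_L)]/(r−g_L), with H = 14/2 = 7.
P₀ = 9.36 × [(1+0.0442) + 7×(0.2129−0.0442)] / (0.152−0.0442)
   = 9.36 × 2.2251 / 0.1078 = 193.1998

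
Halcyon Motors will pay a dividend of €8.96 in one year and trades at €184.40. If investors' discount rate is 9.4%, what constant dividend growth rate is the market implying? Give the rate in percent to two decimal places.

From P₀ = D₁/(r − g), the implied growth is g = r − D₁/P₀.
g = 0.094 − 8.96/184.40 = 0.094 − 0.04859 = 0.04541

4.54%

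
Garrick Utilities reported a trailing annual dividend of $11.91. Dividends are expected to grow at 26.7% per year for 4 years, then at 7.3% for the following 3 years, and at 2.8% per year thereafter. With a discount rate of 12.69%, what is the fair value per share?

Three-stage DDM. Project D₁…D_7; terminal Gordon value at t=7 with g = 0.028; discount at r = 0.1269.
D_1 = 15.0900
D_2 = 19.1190
D_3 = 24.2238
D_4 = 30.6915
D_5 = 32.9320
D_6 = 35.3360
D_7 = 37.9156
TV_7 = 38.9772/(0.1269−0.028) = 394.1071
P₀ = Σ Dₜ/(1+r)ᵗ + TV_7/(1+r)^7 = 286.9823

$286.98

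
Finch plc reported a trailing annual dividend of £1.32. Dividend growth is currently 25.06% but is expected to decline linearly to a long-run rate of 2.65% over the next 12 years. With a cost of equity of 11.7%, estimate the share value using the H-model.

H-model: P₀ = D₀[(1+g_L) + H(g_S−g_L)]/(r−g_L), with H = 12/2 = 6.
P₀ = 1.32 × [(1+0.0265) + 6×(0.2506−0.0265)] / (0.117−0.0265)
   = 1.32 × 2.3711 / 0.0905 = 34.5840

£34.58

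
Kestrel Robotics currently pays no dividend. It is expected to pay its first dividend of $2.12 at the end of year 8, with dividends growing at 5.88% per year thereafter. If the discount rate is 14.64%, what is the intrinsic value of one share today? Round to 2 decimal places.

Deferred-dividend DDM. At t=7 the remaining stream is a growing perpetuity with first payment D_8 = 2.12.
V_7 = D_8/(r−g) = 2.12/(0.1464−0.0588) = 24.2009
P₀ = V_7/(1+r)^7 = 24.2009/(1+0.1464)^7 = 9.2999

$9.30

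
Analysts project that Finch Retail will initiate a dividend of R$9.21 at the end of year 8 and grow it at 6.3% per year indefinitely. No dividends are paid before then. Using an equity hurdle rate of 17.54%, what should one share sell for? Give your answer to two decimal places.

Deferred-dividend DDM. At t=7 the remaining stream is a growing perpetuity with first payment D_8 = 9.21.
V_7 = D_8/(r−g) = 9.21/(0.1754−0.063) = 81.9395
P₀ = V_7/(1+r)^7 = 81.9395/(1+0.1754)^7 = 26.4359

R$26.44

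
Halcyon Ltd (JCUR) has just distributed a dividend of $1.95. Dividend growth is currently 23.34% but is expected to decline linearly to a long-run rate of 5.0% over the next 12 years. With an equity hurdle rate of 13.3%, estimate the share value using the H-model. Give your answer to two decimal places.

$50.52

H-model: P₀ = D₀[(1+g_L) + H(g_S−g_L)]/(r−g_L), with H = 12/2 = 6.
P₀ = 1.95 × [(1+0.05) + 6×(0.2334−0.05)] / (0.133−0.05)
   = 1.95 × 2.1504 / 0.083 = 50.5214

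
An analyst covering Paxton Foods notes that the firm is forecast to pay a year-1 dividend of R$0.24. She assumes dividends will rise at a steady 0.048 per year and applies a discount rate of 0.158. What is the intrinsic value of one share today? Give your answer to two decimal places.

R$2.18

Gordon growth model: P₀ = D₁/(r − g), with D₁ = 0.24 given directly.
P₀ = 0.2400 / (0.158 − 0.048) = 0.2400 / 0.11 = 2.1818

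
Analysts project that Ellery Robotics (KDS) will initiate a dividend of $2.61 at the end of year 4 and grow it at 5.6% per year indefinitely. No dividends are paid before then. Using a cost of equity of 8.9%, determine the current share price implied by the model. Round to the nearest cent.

Deferred-dividend DDM. At t=3 the remaining stream is a growing perpetuity with first payment D_4 = 2.61.
V_3 = D_4/(r−g) = 2.61/(0.089−0.056) = 79.0909
P₀ = V_3/(1+r)^3 = 79.0909/(1+0.089)^3 = 61.2411

$61.24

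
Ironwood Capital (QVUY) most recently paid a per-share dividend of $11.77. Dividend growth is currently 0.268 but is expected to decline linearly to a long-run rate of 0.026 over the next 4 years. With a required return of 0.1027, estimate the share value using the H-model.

H-model: P₀ = D₀[(1+g_L) + H(g_S−g_L)]/(r−g_L), with H = 4/2 = 2.
P₀ = 11.77 × [(1+0.026) + 2×(0.268−0.026)] / (0.1027−0.026)
   = 11.77 × 1.5100 / 0.0767 = 231.7171

$231.72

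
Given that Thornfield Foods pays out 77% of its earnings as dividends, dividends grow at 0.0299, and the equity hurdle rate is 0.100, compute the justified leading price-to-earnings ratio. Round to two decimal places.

10.98

Justified leading P/E = b/(r−g) = 0.77/(0.1−0.0299) = 10.9843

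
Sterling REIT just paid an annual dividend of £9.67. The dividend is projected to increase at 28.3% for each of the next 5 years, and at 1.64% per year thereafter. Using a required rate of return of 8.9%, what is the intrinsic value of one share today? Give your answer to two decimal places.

Two-stage DDM. Project D₁…D_5 at 0.283, terminal growth 0.0164, discount at r = 0.089.
D_1 = 12.4066
D_2 = 15.9177
D_3 = 20.4224
D_4 = 26.2019
D_5 = 33.6171
Terminal value at t=5: TV = D_6/(r−g) = 34.1684/(0.089−0.0164) = 470.6389
P₀ = 12.4066/(1+0.089)^1 + 15.9177/(1+0.089)^2 + 20.4224/(1+0.089)^3 + 26.2019/(1+0.089)^4 + 33.6171/(1+0.089)^5 + 470.6389/(1+0.089)^5 = 388.4978

£388.50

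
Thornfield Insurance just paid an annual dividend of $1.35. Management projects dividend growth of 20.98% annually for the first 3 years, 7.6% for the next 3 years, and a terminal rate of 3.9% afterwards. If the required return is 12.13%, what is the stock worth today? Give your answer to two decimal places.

Three-stage DDM. Project D₁…D_6; terminal Gordon value at t=6 with g = 0.039; discount at r = 0.1213.
D_1 = 1.6332
D_2 = 1.9759
D_3 = 2.3904
D_4 = 2.5721
D_5 = 2.7676
D_6 = 2.9779
TV_6 = 3.0940/(0.1213−0.039) = 37.5947
P₀ = Σ Dₜ/(1+r)ᵗ + TV_6/(1+r)^6 = 28.3248

$28.32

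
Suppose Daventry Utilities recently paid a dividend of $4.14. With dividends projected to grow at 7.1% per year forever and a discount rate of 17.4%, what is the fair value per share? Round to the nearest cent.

Gordon growth model: P₀ = D₁/(r − g). D₁ = 4.14 × (1 + 0.071) = 4.4339.
P₀ = 4.4339 / (0.174 − 0.071) = 4.4339 / 0.103 = 43.0480

$43.05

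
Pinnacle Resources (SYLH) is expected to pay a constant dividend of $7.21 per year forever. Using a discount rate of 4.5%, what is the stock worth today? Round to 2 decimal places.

$160.22

Zero-growth DDM (perpetuity): P₀ = D/r = 7.21 / 0.045 = 160.2222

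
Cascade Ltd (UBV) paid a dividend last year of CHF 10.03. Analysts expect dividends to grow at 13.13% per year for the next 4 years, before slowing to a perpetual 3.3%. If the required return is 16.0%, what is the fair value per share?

Two-stage DDM. Project D₁…D_4 at 0.1313, terminal growth 0.033, discount at r = 0.16.
D_1 = 11.3469
D_2 = 12.8368
D_3 = 14.5223
D_4 = 16.4290
Terminal value at t=4: TV = D_5/(r−g) = 16.9712/(0.16−0.033) = 133.6315
P₀ = 11.3469/(1+0.16)^1 + 12.8368/(1+0.16)^2 + 14.5223/(1+0.16)^3 + 16.4290/(1+0.16)^4 + 133.6315/(1+0.16)^4 = 111.5025

CHF 111.50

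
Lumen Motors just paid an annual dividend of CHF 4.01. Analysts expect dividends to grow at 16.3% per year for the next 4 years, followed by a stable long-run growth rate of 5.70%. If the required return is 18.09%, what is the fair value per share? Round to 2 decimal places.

Two-stage DDM. Project D₁…D_4 at 0.163, terminal growth 0.057, discount at r = 0.1809.
D_1 = 4.6636
D_2 = 5.4238
D_3 = 6.3079
D_4 = 7.3361
Terminal value at t=4: TV = D_5/(r−g) = 7.7542/(0.1809−0.057) = 62.5845
P₀ = 4.6636/(1+0.1809)^1 + 5.4238/(1+0.1809)^2 + 6.3079/(1+0.1809)^3 + 7.3361/(1+0.1809)^4 + 62.5845/(1+0.1809)^4 = 47.6234

CHF 47.62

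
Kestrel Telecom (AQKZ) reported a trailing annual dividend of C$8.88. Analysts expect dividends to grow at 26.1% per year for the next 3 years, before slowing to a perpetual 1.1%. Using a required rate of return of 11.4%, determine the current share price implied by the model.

Two-stage DDM. Project D₁…D_3 at 0.261, terminal growth 0.011, discount at r = 0.114.
D_1 = 11.1977
D_2 = 14.1203
D_3 = 17.8057
Terminal value at t=3: TV = D_4/(r−g) = 18.0015/(0.114−0.011) = 174.7721
P₀ = 11.1977/(1+0.114)^1 + 14.1203/(1+0.114)^2 + 17.8057/(1+0.114)^3 + 174.7721/(1+0.114)^3 = 160.7298

C$160.73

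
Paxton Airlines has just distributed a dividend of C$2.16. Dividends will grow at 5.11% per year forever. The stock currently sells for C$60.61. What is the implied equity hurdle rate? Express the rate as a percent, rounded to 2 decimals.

Rearranging the constant-growth DDM: r = D₁/P₀ + g.
D₁ = 2.16 × (1 + 0.0511) = 2.2704.
r = 2.2704 / 60.61 + 0.0511 = 0.03746 + 0.0511 = 0.08856

8.86%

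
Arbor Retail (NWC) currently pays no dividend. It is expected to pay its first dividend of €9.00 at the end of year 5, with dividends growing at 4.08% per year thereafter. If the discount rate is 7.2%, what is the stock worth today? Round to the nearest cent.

€218.43

Deferred-dividend DDM. At t=4 the remaining stream is a growing perpetuity with first payment D_5 = 9.00.
V_4 = D_5/(r−g) = 9.00/(0.072−0.0408) = 288.4615
P₀ = V_4/(1+r)^4 = 288.4615/(1+0.072)^4 = 218.4282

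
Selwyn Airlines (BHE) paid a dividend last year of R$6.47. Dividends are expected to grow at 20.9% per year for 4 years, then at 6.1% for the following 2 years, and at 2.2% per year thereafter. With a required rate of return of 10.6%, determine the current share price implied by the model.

Three-stage DDM. Project D₁…D_6; terminal Gordon value at t=6 with g = 0.022; discount at r = 0.106.
D_1 = 7.8222
D_2 = 9.4571
D_3 = 11.4336
D_4 = 13.8232
D_5 = 14.6664
D_6 = 15.5611
TV_6 = 15.9034/(0.106−0.022) = 189.3267
P₀ = Σ Dₜ/(1+r)ᵗ + TV_6/(1+r)^6 = 153.2955

R$153.30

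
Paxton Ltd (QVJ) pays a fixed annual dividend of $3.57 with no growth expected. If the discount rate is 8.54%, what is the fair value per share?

Zero-growth DDM (perpetuity): P₀ = D/r = 3.57 / 0.0854 = 41.8033

$41.80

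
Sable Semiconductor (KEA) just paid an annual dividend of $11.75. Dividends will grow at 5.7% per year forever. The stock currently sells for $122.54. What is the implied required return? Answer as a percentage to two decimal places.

Rearranging the constant-growth DDM: r = D₁/P₀ + g.
D₁ = 11.75 × (1 + 0.057) = 12.4197.
r = 12.4197 / 122.54 + 0.057 = 0.10135 + 0.057 = 0.15835

15.84%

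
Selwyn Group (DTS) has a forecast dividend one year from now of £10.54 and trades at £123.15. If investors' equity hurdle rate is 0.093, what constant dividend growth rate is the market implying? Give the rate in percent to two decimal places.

0.74%

From P₀ = D₁/(r − g), the implied growth is g = r − D₁/P₀.
g = 0.093 − 10.54/123.15 = 0.093 − 0.08559 = 0.00741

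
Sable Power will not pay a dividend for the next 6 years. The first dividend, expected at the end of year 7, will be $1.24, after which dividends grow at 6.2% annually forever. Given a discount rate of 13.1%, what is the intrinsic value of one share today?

Deferred-dividend DDM. At t=6 the remaining stream is a growing perpetuity with first payment D_7 = 1.24.
V_6 = D_7/(r−g) = 1.24/(0.131−0.062) = 17.9710
P₀ = V_6/(1+r)^6 = 17.9710/(1+0.131)^6 = 8.5861

$8.59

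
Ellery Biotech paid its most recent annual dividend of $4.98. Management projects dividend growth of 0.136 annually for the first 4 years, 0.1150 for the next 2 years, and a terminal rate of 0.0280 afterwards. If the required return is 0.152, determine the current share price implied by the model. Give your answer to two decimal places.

Three-stage DDM. Project D₁…D_6; terminal Gordon value at t=6 with g = 0.028; discount at r = 0.152.
D_1 = 5.6573
D_2 = 6.4267
D_3 = 7.3007
D_4 = 8.2936
D_5 = 9.2474
D_6 = 10.3108
TV_6 = 10.5995/(0.152−0.028) = 85.4799
P₀ = Σ Dₜ/(1+r)ᵗ + TV_6/(1+r)^6 = 64.7791

$64.78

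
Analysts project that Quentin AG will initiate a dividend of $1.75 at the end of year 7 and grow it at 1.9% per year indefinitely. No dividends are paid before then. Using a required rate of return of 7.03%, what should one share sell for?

$22.69

Deferred-dividend DDM. At t=6 the remaining stream is a growing perpetuity with first payment D_7 = 1.75.
V_6 = D_7/(r−g) = 1.75/(0.0703−0.019) = 34.1131
P₀ = V_6/(1+r)^6 = 34.1131/(1+0.0703)^6 = 22.6928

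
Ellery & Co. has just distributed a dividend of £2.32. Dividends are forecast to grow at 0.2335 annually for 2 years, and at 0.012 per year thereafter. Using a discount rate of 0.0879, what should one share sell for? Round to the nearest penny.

Two-stage DDM. Project D₁…D_2 at 0.2335, terminal growth 0.012, discount at r = 0.0879.
D_1 = 2.8617
D_2 = 3.5299
Terminal value at t=2: TV = D_3/(r−g) = 3.5723/(0.0879−0.012) = 47.0658
P₀ = 2.8617/(1+0.0879)^1 + 3.5299/(1+0.0879)^2 + 47.0658/(1+0.0879)^2 = 45.3804

£45.38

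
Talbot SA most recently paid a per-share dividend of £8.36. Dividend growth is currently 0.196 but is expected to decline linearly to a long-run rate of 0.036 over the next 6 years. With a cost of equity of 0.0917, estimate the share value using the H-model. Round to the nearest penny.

£227.54

H-model: P₀ = D₀[(1+g_L) + H(g_S−g_L)]/(r−g_L), with H = 6/2 = 3.
P₀ = 8.36 × [(1+0.036) + 3×(0.196−0.036)] / (0.0917−0.036)
   = 8.36 × 1.5160 / 0.0557 = 227.5361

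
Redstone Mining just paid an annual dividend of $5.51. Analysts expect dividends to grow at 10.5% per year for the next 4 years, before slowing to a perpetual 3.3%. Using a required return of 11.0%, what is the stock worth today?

$94.39

Two-stage DDM. Project D₁…D_4 at 0.105, terminal growth 0.033, discount at r = 0.11.
D_1 = 6.0885
D_2 = 6.7278
D_3 = 7.4343
D_4 = 8.2149
Terminal value at t=4: TV = D_5/(r−g) = 8.4860/(0.11−0.033) = 110.2073
P₀ = 6.0885/(1+0.11)^1 + 6.7278/(1+0.11)^2 + 7.4343/(1+0.11)^3 + 8.2149/(1+0.11)^4 + 110.2073/(1+0.11)^4 = 94.3899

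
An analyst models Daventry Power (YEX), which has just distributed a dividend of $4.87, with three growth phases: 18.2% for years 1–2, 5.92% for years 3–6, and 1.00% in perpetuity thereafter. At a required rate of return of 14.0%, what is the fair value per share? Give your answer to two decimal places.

Three-stage DDM. Project D₁…D_6; terminal Gordon value at t=6 with g = 0.01; discount at r = 0.14.
D_1 = 5.7563
D_2 = 6.8040
D_3 = 7.2068
D_4 = 7.6334
D_5 = 8.0853
D_6 = 8.5640
TV_6 = 8.6496/(0.14−0.01) = 66.5356
P₀ = Σ Dₜ/(1+r)ᵗ + TV_6/(1+r)^6 = 58.0825

$58.08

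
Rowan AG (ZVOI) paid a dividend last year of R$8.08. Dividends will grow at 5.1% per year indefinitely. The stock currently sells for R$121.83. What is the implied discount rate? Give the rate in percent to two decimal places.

Rearranging the constant-growth DDM: r = D₁/P₀ + g.
D₁ = 8.08 × (1 + 0.051) = 8.4921.
r = 8.4921 / 121.83 + 0.051 = 0.06970 + 0.051 = 0.12070

12.07%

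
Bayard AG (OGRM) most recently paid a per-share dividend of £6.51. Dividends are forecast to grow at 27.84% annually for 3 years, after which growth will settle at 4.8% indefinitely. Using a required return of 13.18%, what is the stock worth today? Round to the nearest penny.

Two-stage DDM. Project D₁…D_3 at 0.2784, terminal growth 0.048, discount at r = 0.1318.
D_1 = 8.3224
D_2 = 10.6393
D_3 = 13.6013
Terminal value at t=3: TV = D_4/(r−g) = 14.2542/(0.1318−0.048) = 170.0977
P₀ = 8.3224/(1+0.1318)^1 + 10.6393/(1+0.1318)^2 + 13.6013/(1+0.1318)^3 + 170.0977/(1+0.1318)^3 = 142.3651

£142.37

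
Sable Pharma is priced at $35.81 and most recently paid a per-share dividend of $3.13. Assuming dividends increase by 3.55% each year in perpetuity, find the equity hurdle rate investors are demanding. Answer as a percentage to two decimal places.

12.60%

Rearranging the constant-growth DDM: r = D₁/P₀ + g.
D₁ = 3.13 × (1 + 0.0355) = 3.2411.
r = 3.2411 / 35.81 + 0.0355 = 0.09051 + 0.0355 = 0.12601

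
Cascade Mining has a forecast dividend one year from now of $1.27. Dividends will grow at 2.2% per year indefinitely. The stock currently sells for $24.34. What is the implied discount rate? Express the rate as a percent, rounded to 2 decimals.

7.42%

Rearranging the constant-growth DDM: r = D₁/P₀ + g.
r = 1.2700 / 24.34 + 0.022 = 0.05218 + 0.022 = 0.07418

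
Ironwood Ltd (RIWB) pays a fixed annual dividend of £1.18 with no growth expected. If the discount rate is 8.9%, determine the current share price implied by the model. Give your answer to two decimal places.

Zero-growth DDM (perpetuity): P₀ = D/r = 1.18 / 0.089 = 13.2584

£13.26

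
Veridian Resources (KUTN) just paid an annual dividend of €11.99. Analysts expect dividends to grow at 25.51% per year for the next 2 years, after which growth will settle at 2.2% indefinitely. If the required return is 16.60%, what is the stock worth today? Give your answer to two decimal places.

€125.40

Two-stage DDM. Project D₁…D_2 at 0.2551, terminal growth 0.022, discount at r = 0.166.
D_1 = 15.0486
D_2 = 18.8876
Terminal value at t=2: TV = D_3/(r−g) = 19.3031/(0.166−0.022) = 134.0492
P₀ = 15.0486/(1+0.166)^1 + 18.8876/(1+0.166)^2 + 134.0492/(1+0.166)^2 = 125.3964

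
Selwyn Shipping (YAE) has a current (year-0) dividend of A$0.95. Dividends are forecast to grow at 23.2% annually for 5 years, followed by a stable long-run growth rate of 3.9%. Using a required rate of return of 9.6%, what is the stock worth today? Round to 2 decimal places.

Two-stage DDM. Project D₁…D_5 at 0.232, terminal growth 0.039, discount at r = 0.096.
D_1 = 1.1704
D_2 = 1.4419
D_3 = 1.7765
D_4 = 2.1886
D_5 = 2.6964
Terminal value at t=5: TV = D_6/(r−g) = 2.8015/(0.096−0.039) = 49.1494
P₀ = 1.1704/(1+0.096)^1 + 1.4419/(1+0.096)^2 + 1.7765/(1+0.096)^3 + 2.1886/(1+0.096)^4 + 2.6964/(1+0.096)^5 + 49.1494/(1+0.096)^5 = 37.9183

A$37.92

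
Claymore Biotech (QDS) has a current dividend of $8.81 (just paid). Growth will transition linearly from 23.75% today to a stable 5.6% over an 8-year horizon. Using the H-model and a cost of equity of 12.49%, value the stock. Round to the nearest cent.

H-model: P₀ = D₀[(1+g_L) + H(g_S−g_L)]/(r−g_L), with H = 8/2 = 4.
P₀ = 8.81 × [(1+0.056) + 4×(0.2375−0.056)] / (0.1249−0.056)
   = 8.81 × 1.7820 / 0.0689 = 227.8581

$227.86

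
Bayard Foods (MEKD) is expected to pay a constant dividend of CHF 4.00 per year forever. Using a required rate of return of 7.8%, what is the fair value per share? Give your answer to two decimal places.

Zero-growth DDM (perpetuity): P₀ = D/r = 4.00 / 0.078 = 51.2821

CHF 51.28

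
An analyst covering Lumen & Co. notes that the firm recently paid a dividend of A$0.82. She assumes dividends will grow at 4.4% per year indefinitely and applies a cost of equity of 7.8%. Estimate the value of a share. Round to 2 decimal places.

Gordon growth model: P₀ = D₁/(r − g). D₁ = 0.82 × (1 + 0.044) = 0.8561.
P₀ = 0.8561 / (0.078 − 0.044) = 0.8561 / 0.034 = 25.1788

A$25.18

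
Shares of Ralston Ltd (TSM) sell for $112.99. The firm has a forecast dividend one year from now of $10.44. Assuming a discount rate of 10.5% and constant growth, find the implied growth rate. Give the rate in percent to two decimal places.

From P₀ = D₁/(r − g), the implied growth is g = r − D₁/P₀.
g = 0.105 − 10.44/112.99 = 0.105 − 0.09240 = 0.01260

1.26%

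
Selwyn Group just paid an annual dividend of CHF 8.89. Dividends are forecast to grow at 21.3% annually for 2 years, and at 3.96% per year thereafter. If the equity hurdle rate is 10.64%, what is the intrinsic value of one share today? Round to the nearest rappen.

CHF 186.73

Two-stage DDM. Project D₁…D_2 at 0.213, terminal growth 0.0396, discount at r = 0.1064.
D_1 = 10.7836
D_2 = 13.0805
Terminal value at t=2: TV = D_3/(r−g) = 13.5985/(0.1064−0.0396) = 203.5697
P₀ = 10.7836/(1+0.1064)^1 + 13.0805/(1+0.1064)^2 + 203.5697/(1+0.1064)^2 = 186.7308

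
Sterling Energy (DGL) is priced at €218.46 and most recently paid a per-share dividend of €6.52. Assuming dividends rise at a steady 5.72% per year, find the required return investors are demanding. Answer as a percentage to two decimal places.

Rearranging the constant-growth DDM: r = D₁/P₀ + g.
D₁ = 6.52 × (1 + 0.0572) = 6.8929.
r = 6.8929 / 218.46 + 0.0572 = 0.03155 + 0.0572 = 0.08875

8.88%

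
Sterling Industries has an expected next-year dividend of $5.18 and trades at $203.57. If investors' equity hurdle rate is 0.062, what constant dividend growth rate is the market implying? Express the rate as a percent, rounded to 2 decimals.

3.66%

From P₀ = D₁/(r − g), the implied growth is g = r − D₁/P₀.
g = 0.062 − 5.18/203.57 = 0.062 − 0.02545 = 0.03655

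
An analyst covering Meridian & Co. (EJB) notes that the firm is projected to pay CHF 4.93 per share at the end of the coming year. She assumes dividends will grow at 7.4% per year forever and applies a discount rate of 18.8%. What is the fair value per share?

Gordon growth model: P₀ = D₁/(r − g), with D₁ = 4.93 given directly.
P₀ = 4.9300 / (0.188 − 0.074) = 4.9300 / 0.114 = 43.2456

CHF 43.25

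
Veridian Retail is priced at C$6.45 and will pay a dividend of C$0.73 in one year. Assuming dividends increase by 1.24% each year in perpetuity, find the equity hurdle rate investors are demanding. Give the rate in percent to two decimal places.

Rearranging the constant-growth DDM: r = D₁/P₀ + g.
r = 0.7300 / 6.45 + 0.0124 = 0.11318 + 0.0124 = 0.12558

12.56%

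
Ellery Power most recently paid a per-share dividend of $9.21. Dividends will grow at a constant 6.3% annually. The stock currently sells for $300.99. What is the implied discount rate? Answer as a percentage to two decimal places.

Rearranging the constant-growth DDM: r = D₁/P₀ + g.
D₁ = 9.21 × (1 + 0.063) = 9.7902.
r = 9.7902 / 300.99 + 0.063 = 0.03253 + 0.063 = 0.09553

9.55%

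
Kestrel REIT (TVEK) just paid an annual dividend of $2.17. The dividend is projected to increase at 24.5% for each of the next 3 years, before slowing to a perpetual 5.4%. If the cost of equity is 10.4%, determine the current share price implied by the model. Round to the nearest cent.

$73.92

Two-stage DDM. Project D₁…D_3 at 0.245, terminal growth 0.054, discount at r = 0.104.
D_1 = 2.7017
D_2 = 3.3636
D_3 = 4.1876
Terminal value at t=3: TV = D_4/(r−g) = 4.4138/(0.104−0.054) = 88.2751
P₀ = 2.7017/(1+0.104)^1 + 3.3636/(1+0.104)^2 + 4.1876/(1+0.104)^3 + 88.2751/(1+0.104)^3 = 73.9231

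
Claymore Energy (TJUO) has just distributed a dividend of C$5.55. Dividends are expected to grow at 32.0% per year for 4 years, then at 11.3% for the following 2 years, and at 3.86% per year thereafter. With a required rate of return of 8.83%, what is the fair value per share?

C$324.19

Three-stage DDM. Project D₁…D_6; terminal Gordon value at t=6 with g = 0.0386; discount at r = 0.0883.
D_1 = 7.3260
D_2 = 9.6703
D_3 = 12.7648
D_4 = 16.8496
D_5 = 18.7536
D_6 = 20.8727
TV_6 = 21.6784/(0.0883−0.0386) = 436.1852
P₀ = Σ Dₜ/(1+r)ᵗ + TV_6/(1+r)^6 = 324.1878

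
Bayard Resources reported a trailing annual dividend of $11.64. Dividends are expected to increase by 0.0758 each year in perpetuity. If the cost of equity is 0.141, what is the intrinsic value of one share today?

Gordon growth model: P₀ = D₁/(r − g). D₁ = 11.64 × (1 + 0.0758) = 12.5223.
P₀ = 12.5223 / (0.141 − 0.0758) = 12.5223 / 0.0652 = 192.0600

$192.06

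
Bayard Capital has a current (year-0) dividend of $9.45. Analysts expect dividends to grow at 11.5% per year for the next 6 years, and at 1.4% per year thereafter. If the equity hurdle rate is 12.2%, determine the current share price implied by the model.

Two-stage DDM. Project D₁…D_6 at 0.115, terminal growth 0.014, discount at r = 0.122.
D_1 = 10.5367
D_2 = 11.7485
D_3 = 13.0996
D_4 = 14.6060
D_5 = 16.2857
D_6 = 18.1585
Terminal value at t=6: TV = D_7/(r−g) = 18.4128/(0.122−0.014) = 170.4885
P₀ = 10.5367/(1+0.122)^1 + 11.7485/(1+0.122)^2 + 13.0996/(1+0.122)^3 + 14.6060/(1+0.122)^4 + 16.2857/(1+0.122)^5 + 18.1585/(1+0.122)^6 + 170.4885/(1+0.122)^6 = 140.9298

$140.93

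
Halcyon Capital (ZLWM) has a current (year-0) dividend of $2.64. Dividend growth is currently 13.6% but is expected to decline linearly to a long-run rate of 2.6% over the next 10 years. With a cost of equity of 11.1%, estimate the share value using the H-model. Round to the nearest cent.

H-model: P₀ = D₀[(1+g_L) + H(g_S−g_L)]/(r−g_L), with H = 10/2 = 5.
P₀ = 2.64 × [(1+0.026) + 5×(0.136−0.026)] / (0.111−0.026)
   = 2.64 × 1.5760 / 0.085 = 48.9487

$48.95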